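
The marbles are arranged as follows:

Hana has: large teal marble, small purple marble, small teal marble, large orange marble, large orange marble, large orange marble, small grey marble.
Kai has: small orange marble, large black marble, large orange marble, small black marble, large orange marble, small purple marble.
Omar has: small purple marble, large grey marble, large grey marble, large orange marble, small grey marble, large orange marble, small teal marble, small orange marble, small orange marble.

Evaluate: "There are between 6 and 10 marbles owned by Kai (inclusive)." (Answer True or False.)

True

|marbles owned by Kai| = 6.
The claim requires 6 ≤ 6 ≤ 10, which holds.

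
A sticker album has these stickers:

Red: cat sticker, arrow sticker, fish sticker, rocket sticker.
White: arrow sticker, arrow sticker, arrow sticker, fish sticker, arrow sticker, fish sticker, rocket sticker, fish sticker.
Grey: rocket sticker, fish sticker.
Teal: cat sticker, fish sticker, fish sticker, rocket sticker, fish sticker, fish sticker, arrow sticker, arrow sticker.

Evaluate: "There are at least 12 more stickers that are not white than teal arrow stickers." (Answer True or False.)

stickers that are not white: 14.
teal arrow stickers: 2.
The claim requires 14 − 2 = 12 ≥ 12, which holds.

True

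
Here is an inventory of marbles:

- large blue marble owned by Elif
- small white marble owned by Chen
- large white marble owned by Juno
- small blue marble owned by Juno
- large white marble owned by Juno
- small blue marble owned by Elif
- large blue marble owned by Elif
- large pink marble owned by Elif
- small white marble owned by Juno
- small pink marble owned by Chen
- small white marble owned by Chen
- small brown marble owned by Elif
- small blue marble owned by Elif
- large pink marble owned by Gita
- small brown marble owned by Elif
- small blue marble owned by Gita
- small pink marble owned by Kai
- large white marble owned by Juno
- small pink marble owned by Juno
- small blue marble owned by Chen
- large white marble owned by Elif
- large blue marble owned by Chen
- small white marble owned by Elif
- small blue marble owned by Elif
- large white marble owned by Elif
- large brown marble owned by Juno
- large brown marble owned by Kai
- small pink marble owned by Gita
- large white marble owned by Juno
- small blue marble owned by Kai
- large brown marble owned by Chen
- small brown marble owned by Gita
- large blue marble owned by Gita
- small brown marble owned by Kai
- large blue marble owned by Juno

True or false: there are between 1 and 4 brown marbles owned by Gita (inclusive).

True

Count of brown marbles owned by Gita: 1.
The claim requires 1 ≤ 1 ≤ 4, which holds.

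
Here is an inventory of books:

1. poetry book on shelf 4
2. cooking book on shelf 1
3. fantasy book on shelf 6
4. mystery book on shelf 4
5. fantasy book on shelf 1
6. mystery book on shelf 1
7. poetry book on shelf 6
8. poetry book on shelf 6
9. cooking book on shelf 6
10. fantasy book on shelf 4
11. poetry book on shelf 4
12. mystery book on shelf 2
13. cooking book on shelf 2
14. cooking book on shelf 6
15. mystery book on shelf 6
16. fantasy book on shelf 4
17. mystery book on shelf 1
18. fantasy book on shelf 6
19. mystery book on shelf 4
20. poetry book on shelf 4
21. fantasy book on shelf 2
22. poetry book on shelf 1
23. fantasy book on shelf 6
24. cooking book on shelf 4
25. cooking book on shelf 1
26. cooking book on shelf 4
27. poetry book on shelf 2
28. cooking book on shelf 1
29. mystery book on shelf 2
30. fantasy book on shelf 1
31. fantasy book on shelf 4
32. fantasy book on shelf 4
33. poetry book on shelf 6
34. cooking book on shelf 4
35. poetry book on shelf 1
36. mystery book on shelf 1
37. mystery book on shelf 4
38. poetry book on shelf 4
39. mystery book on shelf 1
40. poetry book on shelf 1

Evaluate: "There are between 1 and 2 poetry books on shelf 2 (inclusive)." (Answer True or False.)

True

There is 1 poetry book on shelf 2.
The claim requires 1 ≤ 1 ≤ 2, which holds.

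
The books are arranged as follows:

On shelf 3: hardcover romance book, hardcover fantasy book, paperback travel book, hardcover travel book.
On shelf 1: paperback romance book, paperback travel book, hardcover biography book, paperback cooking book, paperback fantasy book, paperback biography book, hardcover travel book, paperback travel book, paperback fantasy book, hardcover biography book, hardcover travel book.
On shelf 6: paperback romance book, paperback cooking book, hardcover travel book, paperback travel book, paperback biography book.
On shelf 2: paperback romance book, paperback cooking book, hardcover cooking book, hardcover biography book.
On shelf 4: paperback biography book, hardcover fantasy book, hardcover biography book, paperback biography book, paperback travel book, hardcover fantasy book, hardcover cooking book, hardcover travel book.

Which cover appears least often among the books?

hardcover

Counts by cover: paperback 17, hardcover 15.
The minimum is 15, held uniquely by hardcover.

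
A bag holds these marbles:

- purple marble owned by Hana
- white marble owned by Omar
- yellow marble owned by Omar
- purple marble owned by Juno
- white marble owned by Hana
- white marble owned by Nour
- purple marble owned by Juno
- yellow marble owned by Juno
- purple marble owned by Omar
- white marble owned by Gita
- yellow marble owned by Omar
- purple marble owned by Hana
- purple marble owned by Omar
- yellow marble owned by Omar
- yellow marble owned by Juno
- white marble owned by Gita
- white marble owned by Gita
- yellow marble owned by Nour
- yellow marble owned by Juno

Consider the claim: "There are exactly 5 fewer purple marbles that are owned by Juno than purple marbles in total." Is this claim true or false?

False

|purple marbles owned by Juno| = 2.
|purple marbles| = 6.
The claim requires 6 − 2 (= 4) to equal 5, which does not hold.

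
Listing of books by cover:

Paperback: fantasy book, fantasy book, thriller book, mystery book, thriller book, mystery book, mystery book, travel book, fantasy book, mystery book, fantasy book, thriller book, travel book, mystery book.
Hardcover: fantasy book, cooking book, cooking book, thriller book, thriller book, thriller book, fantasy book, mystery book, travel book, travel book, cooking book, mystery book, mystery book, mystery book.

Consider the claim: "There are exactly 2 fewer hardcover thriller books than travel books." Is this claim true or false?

There are 3 hardcover thriller books.
There are 4 travel books.
The claim requires 4 − 3 (= 1) to equal 2, which does not hold.

False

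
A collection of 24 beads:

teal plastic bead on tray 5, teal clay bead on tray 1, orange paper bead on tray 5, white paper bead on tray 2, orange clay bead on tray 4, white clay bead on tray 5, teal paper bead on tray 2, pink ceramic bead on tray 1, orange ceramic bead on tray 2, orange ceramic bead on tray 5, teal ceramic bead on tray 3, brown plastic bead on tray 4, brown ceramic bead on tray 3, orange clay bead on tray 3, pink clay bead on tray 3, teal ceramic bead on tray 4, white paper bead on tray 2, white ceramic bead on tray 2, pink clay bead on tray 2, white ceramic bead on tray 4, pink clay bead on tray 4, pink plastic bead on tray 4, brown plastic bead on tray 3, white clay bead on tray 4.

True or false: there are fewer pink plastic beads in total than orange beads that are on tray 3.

|pink plastic beads| = 1.
|orange beads on tray 3| = 1.
The claim requires 1 < 1, which does not hold.

False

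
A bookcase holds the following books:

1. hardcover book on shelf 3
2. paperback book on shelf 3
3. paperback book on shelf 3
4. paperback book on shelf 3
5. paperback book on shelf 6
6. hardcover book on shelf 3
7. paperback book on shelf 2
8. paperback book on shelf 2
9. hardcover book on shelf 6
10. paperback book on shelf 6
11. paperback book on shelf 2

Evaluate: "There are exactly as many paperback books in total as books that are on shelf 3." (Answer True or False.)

False

There are 8 paperback books.
There are 5 books on shelf 3.
The claim requires 8 = 5, which does not hold.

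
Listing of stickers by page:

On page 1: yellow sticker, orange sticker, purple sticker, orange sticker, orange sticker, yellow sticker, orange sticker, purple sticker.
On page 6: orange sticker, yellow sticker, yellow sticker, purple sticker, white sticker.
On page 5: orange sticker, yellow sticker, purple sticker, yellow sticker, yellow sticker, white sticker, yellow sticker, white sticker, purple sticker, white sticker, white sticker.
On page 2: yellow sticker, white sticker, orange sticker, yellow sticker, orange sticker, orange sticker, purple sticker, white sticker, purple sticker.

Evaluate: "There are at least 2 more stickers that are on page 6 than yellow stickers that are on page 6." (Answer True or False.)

True

There are 5 stickers on page 6.
There are 2 yellow stickers on page 6.
The claim requires 5 − 2 = 3 ≥ 2, which holds.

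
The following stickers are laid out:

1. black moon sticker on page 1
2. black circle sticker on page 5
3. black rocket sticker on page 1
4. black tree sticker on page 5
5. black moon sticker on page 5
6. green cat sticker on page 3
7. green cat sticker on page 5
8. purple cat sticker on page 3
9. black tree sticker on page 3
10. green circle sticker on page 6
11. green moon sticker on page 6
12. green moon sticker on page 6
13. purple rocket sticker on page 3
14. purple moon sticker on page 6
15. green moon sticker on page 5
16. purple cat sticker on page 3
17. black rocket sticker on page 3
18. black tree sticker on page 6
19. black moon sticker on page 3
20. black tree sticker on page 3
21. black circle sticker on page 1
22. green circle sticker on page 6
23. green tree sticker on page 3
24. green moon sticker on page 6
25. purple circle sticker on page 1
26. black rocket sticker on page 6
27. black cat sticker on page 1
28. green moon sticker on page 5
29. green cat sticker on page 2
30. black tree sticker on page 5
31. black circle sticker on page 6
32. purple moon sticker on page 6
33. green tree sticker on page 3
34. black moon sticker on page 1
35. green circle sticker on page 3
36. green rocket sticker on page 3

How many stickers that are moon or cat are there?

cat: 6; moon: 11; together 6 + 11 = 17.

17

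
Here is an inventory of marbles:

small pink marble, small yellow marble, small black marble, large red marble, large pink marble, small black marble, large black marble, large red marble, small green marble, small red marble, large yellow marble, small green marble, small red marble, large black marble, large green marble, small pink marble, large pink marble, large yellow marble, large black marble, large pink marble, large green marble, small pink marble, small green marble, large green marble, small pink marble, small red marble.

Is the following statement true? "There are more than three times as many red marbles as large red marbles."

False

|red marbles| = 5.
|large red marbles| = 2.
The claim requires 5 > 3 × 2 = 6, which does not hold.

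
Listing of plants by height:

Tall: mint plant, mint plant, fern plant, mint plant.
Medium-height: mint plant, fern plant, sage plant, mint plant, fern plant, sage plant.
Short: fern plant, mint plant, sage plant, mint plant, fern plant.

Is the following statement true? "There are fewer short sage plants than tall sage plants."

False

|short sage plants| = 1.
|tall sage plants| = 0.
The claim requires 1 < 0, which does not hold.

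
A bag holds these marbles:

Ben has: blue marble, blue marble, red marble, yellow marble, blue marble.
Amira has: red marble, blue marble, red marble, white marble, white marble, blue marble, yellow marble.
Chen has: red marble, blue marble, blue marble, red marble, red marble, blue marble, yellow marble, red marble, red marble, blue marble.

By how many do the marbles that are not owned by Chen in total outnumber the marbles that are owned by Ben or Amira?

0

marbles that are not owned by Chen: 12.
marbles owned by Ben or Amira: 12.
12 − 12 = 0.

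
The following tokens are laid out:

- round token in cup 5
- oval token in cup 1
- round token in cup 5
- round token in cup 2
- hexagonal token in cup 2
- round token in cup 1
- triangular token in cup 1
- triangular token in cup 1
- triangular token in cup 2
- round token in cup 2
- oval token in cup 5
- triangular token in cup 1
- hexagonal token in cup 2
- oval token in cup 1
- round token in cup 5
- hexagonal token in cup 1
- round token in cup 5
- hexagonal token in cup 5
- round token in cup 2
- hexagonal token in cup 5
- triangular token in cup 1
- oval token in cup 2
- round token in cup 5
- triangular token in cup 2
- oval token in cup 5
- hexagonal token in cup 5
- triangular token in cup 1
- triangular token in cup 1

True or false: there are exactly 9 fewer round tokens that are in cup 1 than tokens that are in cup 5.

True

There is 1 round token in cup 1.
There are 10 tokens in cup 5.
The claim requires 10 − 1 (= 9) to equal 9, which holds.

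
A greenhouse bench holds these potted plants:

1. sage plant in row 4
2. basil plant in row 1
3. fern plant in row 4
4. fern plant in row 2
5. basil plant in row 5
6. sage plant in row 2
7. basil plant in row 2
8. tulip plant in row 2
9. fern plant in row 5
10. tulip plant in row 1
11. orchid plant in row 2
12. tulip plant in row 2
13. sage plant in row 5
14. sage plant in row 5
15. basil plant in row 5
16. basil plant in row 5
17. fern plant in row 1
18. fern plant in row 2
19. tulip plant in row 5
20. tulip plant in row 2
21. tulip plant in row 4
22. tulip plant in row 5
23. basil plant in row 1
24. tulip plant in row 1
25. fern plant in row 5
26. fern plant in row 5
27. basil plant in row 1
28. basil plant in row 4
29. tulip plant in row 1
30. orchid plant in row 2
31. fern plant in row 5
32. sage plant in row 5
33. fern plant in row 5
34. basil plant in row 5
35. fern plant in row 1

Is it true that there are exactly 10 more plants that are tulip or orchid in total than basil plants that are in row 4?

plants that are tulip or orchid: 11.
basil plants in row 4: 1.
The claim requires 11 − 1 (= 10) to equal 10, which holds.

True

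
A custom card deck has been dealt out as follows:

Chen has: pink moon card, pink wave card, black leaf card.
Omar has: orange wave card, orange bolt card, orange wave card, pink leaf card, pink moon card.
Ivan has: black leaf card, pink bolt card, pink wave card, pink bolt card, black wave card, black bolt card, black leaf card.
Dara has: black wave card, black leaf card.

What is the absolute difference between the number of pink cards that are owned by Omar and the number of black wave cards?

pink cards owned by Omar: 2. black wave cards: 2.
|2 − 2| = 2 − 2 = 0.

0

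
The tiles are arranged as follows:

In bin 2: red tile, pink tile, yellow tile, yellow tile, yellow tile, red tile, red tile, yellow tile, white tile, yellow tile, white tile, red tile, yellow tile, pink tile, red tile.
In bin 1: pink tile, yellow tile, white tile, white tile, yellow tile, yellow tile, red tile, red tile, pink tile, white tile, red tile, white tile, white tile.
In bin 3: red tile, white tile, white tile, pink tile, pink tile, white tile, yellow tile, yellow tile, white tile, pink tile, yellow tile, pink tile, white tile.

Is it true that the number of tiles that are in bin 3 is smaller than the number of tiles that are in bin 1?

tiles in bin 3: 13.
tiles in bin 1: 13.
The claim requires 13 < 13, which does not hold.

False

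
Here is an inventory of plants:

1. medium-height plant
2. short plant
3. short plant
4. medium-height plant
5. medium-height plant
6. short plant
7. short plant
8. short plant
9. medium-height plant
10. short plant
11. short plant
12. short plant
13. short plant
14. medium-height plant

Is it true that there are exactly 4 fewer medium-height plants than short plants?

True

There are 5 medium-height plants.
There are 9 short plants.
The claim requires 9 − 5 (= 4) to equal 4, which holds.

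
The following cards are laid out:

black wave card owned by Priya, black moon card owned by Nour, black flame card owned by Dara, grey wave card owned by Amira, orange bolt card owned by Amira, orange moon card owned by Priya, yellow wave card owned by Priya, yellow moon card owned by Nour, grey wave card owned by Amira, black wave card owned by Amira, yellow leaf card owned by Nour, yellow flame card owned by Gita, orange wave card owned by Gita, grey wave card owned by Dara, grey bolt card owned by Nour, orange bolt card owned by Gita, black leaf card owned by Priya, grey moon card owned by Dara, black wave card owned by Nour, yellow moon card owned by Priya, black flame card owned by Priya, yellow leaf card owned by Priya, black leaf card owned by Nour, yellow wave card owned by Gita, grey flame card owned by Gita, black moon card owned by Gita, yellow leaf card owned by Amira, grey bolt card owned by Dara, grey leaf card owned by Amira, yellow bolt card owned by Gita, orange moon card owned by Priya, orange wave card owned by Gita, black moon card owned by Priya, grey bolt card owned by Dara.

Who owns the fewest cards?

Counts by player: Priya→9, Gita→8, Nour→6, Amira→6, Dara→5.
The minimum is 5, held uniquely by Dara.

Dara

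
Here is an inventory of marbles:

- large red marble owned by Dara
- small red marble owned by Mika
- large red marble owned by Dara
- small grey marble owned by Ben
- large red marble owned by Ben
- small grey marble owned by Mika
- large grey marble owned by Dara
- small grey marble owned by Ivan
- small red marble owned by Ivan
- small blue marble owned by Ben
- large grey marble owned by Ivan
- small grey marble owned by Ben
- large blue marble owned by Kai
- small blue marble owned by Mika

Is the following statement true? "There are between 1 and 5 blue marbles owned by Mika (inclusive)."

True

Count of blue marbles owned by Mika: 1.
The claim requires 1 ≤ 1 ≤ 5, which holds.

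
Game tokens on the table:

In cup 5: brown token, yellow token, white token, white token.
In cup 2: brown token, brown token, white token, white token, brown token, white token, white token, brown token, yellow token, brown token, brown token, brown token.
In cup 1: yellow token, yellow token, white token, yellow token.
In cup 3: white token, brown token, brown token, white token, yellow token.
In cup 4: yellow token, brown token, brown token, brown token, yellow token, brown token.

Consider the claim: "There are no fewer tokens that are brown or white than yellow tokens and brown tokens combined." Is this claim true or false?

True

tokens that are brown or white: 23.
yellow tokens: 8; brown tokens: 14; combined: 8 + 14 = 22.
The claim requires 23 ≥ 22, which holds.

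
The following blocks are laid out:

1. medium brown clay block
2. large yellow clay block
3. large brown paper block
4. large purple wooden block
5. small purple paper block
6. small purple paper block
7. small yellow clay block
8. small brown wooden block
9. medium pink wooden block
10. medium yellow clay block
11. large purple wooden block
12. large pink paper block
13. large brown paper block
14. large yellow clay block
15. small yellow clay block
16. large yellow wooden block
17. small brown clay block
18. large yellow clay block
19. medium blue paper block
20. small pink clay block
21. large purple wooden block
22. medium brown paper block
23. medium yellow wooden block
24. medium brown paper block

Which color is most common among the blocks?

Counts by color: yellow 8, brown 7, purple 5, pink 3, blue 1.
The maximum is 8, held uniquely by yellow.

yellow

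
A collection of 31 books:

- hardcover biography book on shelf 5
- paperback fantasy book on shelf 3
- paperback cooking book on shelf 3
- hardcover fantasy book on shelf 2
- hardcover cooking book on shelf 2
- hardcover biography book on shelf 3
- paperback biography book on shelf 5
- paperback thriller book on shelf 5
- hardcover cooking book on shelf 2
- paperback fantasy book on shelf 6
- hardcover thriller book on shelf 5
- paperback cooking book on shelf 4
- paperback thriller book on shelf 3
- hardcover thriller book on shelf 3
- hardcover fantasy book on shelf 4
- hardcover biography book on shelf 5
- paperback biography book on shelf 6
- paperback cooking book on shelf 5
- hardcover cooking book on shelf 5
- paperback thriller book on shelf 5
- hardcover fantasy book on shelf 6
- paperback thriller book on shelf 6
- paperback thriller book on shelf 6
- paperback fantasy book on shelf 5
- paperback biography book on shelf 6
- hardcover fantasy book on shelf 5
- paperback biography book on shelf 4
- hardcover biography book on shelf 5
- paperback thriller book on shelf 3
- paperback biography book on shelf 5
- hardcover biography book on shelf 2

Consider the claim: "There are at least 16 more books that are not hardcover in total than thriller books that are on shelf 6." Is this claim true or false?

False

There are 17 books that are not hardcover.
There are 2 thriller books on shelf 6.
The claim requires 17 − 2 = 15 ≥ 16, which does not hold.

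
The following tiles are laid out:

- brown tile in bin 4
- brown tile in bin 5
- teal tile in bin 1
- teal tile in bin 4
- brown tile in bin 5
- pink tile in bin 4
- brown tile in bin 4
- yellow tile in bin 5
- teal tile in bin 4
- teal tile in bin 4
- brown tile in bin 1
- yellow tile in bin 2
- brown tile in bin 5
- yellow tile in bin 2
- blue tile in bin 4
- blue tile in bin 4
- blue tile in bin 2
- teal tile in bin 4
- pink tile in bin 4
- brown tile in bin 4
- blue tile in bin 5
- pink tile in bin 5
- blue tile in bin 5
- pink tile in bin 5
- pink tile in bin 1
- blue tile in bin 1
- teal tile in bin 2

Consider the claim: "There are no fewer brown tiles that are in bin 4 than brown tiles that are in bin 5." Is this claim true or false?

True

|brown tiles in bin 4| = 3.
|brown tiles in bin 5| = 3.
The claim requires 3 ≥ 3, which holds.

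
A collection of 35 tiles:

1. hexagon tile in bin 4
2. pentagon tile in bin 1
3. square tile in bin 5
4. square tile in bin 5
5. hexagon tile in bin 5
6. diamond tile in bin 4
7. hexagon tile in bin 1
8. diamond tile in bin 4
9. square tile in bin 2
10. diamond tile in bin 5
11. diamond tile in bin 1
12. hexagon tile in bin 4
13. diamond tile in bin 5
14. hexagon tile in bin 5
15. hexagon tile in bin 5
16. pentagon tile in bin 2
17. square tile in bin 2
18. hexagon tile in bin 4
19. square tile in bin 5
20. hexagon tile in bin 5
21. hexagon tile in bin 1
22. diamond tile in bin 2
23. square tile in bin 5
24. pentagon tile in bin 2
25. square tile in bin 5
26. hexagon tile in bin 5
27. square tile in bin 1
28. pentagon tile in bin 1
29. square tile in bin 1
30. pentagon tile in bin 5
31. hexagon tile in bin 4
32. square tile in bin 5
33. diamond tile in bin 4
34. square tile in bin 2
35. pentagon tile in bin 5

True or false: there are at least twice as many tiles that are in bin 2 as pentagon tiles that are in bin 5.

tiles in bin 2: 6.
pentagon tiles in bin 5: 2.
The claim requires 6 ≥ 2 × 2 = 4, which holds.

True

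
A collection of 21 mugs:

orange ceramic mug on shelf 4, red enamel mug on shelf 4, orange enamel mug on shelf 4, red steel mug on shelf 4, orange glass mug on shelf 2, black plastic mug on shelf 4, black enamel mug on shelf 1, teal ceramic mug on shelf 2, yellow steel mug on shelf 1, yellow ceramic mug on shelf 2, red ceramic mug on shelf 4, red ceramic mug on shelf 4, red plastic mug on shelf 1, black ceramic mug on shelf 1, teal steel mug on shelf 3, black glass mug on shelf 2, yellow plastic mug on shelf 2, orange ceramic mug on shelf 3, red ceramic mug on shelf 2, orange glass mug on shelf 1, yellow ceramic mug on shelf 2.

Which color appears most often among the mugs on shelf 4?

Counts by color (restricted to mugs on shelf 4): red 4, orange 2, black 1.
The maximum is 4, held uniquely by red.

red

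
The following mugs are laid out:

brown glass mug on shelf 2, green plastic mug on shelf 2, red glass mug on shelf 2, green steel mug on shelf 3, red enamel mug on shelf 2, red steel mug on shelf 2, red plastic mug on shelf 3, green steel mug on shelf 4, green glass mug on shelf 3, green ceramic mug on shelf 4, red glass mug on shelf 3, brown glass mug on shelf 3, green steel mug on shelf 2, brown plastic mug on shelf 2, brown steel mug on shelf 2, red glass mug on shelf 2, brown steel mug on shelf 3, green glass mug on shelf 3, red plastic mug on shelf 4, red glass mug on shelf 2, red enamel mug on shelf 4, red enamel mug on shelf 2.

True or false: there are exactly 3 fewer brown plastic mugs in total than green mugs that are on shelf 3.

brown plastic mugs: 1.
green mugs on shelf 3: 3.
The claim requires 3 − 1 (= 2) to equal 3, which does not hold.

False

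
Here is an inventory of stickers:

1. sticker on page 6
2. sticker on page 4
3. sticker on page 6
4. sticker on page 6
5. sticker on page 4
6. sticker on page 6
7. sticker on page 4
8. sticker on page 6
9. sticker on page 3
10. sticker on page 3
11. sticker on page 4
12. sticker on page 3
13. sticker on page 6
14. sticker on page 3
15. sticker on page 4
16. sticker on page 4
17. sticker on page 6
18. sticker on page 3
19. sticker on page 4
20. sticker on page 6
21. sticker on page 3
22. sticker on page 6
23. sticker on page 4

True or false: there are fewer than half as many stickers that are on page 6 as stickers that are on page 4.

False

|stickers on page 6| = 9.
|stickers on page 4| = 8.
The claim requires 2 × 9 = 18 < 8, which does not hold.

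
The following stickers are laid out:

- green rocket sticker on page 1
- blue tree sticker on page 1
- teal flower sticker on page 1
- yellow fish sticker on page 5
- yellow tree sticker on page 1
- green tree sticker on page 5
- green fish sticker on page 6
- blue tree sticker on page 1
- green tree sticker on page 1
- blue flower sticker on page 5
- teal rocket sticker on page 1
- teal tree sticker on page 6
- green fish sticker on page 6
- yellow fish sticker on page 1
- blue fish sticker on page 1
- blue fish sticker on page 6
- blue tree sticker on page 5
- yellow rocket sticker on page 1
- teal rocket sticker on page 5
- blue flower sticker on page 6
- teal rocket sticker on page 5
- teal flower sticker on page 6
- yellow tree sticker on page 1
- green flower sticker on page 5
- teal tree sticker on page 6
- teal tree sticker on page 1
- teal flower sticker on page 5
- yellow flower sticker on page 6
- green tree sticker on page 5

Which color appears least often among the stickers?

yellow

Counts by color: teal 9, green 7, blue 7, yellow 6.
The minimum is 6, held uniquely by yellow.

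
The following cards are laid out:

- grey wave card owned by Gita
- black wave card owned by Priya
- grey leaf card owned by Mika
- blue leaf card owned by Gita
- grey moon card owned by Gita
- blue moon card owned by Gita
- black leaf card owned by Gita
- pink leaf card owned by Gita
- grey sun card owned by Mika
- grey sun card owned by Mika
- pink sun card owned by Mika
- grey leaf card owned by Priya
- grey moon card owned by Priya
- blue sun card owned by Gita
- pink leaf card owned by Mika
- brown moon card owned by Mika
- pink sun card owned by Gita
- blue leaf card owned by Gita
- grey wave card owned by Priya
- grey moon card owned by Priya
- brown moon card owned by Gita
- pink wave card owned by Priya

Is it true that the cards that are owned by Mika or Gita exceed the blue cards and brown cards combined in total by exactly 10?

True

cards owned by Mika or Gita: 16.
blue cards: 4; brown cards: 2; combined: 4 + 2 = 6.
The claim requires 16 − 6 (= 10) to equal 10, which holds.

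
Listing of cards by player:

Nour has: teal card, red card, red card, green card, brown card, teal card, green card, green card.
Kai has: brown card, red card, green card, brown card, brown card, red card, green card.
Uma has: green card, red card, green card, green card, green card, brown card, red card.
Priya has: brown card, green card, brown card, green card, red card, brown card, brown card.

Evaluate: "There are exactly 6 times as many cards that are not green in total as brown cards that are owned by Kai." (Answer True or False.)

True

cards that are not green: 18.
brown cards owned by Kai: 3.
The claim requires 18 = 6 × 3 = 18, which holds.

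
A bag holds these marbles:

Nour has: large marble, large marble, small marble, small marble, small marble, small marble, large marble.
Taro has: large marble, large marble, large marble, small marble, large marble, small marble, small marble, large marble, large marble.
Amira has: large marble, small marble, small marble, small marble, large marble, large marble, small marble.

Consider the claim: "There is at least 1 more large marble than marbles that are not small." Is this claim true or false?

large marbles: 12.
marbles that are not small: 12.
The claim requires 12 − 12 = 0 ≥ 1, which does not hold.

False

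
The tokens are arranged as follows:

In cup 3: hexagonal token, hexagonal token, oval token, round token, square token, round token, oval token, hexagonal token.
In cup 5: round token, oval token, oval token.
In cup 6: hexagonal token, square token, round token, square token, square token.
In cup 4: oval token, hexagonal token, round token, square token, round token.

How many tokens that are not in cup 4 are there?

16

Total tokens: 21; with the excluded value: 5; remaining 21 − 5 = 16.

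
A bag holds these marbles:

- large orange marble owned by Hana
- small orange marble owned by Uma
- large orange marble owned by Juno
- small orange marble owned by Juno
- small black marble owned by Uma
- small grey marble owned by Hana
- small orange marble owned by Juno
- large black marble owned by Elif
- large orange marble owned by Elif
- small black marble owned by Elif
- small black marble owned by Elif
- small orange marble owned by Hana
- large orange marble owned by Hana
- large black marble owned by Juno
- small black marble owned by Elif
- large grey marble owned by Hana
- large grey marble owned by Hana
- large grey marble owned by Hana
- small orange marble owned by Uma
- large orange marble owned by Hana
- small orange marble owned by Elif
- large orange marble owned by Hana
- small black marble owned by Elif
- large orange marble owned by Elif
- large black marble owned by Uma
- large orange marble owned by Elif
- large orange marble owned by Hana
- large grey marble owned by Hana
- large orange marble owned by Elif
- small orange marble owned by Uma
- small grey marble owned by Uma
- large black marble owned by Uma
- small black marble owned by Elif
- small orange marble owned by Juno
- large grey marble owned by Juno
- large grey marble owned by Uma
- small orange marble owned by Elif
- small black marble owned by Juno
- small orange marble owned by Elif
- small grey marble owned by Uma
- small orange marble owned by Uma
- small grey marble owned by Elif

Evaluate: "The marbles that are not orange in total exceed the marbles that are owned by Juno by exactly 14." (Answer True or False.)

True

|marbles that are not orange| = 21.
|marbles owned by Juno| = 7.
The claim requires 21 − 7 (= 14) to equal 14, which holds.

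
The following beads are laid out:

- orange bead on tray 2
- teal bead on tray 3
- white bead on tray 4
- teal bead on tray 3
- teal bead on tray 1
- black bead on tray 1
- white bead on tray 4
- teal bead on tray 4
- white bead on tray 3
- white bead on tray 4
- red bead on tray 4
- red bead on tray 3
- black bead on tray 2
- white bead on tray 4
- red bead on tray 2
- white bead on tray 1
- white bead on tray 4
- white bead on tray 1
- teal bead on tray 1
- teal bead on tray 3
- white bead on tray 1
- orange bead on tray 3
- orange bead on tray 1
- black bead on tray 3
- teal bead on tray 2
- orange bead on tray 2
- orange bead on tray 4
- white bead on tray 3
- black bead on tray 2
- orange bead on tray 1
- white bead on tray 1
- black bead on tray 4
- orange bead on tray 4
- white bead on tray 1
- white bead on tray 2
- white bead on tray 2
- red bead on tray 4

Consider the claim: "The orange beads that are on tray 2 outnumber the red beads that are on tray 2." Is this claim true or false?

orange beads on tray 2: 2.
red beads on tray 2: 1.
The claim requires 2 > 1, which holds.

True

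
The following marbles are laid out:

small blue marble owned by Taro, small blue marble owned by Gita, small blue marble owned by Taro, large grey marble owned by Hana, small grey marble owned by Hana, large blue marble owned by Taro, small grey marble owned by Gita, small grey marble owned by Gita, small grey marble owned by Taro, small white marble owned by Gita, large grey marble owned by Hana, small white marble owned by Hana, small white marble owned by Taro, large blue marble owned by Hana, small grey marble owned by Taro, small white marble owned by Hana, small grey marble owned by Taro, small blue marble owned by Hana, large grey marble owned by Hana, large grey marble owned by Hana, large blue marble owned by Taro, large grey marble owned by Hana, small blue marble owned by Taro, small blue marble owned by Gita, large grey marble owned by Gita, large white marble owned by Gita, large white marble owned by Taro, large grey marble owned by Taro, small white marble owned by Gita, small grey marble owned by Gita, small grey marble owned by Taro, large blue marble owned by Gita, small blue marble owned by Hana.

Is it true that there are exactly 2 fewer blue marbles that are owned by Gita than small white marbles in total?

blue marbles owned by Gita: 3.
small white marbles: 5.
The claim requires 5 − 3 (= 2) to equal 2, which holds.

True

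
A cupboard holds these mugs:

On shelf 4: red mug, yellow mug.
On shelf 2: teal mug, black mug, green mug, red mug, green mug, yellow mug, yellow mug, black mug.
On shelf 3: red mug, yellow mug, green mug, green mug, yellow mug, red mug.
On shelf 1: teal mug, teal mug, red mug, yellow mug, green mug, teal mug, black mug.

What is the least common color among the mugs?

Counts by color: yellow 6, green 5, red 5, teal 4, black 3.
The minimum is 3, held uniquely by black.

black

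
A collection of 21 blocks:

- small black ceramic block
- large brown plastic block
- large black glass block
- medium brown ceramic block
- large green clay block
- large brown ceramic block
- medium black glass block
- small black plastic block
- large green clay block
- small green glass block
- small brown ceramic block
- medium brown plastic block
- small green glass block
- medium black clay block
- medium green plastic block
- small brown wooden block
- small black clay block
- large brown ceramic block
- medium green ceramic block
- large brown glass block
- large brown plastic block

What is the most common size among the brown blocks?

Counts by size (restricted to brown blocks): large 5, small 2, medium 2.
The maximum is 5, held uniquely by large.

large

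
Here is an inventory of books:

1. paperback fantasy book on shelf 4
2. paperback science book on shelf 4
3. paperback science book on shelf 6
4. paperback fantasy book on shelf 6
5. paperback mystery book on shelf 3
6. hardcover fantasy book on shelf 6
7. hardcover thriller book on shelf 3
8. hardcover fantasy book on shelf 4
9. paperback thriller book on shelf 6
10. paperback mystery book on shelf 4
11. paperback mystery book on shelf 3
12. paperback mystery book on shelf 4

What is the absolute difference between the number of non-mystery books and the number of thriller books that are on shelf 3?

7

non-mystery books: 8. thriller books on shelf 3: 1.
|8 − 1| = 8 − 1 = 7.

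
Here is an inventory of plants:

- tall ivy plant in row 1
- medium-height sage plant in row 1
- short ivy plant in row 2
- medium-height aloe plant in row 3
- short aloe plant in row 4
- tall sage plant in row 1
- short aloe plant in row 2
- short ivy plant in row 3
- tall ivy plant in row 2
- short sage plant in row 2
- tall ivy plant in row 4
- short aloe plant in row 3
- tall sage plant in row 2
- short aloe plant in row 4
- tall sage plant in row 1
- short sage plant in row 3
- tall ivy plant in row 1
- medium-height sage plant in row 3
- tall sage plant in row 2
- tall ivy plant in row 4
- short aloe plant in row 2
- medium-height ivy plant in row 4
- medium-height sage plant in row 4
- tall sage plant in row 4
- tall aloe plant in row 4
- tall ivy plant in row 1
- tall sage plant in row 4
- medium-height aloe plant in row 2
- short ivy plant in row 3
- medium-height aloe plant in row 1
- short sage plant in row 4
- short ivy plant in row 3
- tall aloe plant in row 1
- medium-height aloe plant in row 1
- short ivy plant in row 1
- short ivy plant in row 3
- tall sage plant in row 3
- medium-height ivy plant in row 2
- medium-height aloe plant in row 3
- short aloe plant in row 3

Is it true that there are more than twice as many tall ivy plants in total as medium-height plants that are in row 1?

False

|tall ivy plants| = 6.
|medium-height plants in row 1| = 3.
The claim requires 6 > 2 × 3 = 6, which does not hold.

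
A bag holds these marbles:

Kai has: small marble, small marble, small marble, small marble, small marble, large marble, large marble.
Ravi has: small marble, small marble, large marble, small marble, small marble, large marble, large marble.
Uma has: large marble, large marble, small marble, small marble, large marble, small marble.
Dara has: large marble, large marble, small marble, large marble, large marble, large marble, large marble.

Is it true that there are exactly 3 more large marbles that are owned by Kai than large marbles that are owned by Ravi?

False

large marbles owned by Kai: 2.
large marbles owned by Ravi: 3.
The claim requires 2 − 3 (= -1) to equal 3, which does not hold.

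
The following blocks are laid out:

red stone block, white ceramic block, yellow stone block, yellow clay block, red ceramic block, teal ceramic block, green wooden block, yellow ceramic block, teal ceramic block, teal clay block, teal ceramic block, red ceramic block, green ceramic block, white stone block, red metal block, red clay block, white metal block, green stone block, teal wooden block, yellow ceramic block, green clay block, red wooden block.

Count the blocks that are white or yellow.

white: 3; yellow: 4; together 3 + 4 = 7.

7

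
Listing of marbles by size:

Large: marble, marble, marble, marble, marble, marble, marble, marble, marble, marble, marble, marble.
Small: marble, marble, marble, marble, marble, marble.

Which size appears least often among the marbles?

small

Counts by size: large 12, small 6.
The minimum is 6, held uniquely by small.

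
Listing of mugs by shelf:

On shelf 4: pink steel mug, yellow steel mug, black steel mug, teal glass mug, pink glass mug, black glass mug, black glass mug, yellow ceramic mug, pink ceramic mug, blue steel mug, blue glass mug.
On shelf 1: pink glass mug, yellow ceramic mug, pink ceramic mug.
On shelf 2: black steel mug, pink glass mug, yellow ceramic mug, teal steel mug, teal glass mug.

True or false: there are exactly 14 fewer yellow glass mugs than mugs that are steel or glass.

True

yellow glass mugs: 0.
mugs that are steel or glass: 14.
The claim requires 14 − 0 (= 14) to equal 14, which holds.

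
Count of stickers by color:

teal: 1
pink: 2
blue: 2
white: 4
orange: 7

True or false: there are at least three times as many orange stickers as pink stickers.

True

|orange stickers| = 7.
|pink stickers| = 2.
The claim requires 7 ≥ 3 × 2 = 6, which holds.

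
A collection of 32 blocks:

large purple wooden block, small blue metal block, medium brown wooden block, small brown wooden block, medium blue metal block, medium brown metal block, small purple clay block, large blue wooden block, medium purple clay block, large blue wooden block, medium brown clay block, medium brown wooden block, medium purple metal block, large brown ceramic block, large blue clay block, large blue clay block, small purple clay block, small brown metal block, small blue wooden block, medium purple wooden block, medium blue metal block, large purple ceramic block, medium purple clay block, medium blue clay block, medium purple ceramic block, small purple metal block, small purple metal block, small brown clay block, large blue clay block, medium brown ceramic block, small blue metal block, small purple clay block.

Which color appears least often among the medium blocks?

blue

Counts by color (restricted to medium blocks): purple 5, brown 5, blue 3.
The minimum is 3, held uniquely by blue.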